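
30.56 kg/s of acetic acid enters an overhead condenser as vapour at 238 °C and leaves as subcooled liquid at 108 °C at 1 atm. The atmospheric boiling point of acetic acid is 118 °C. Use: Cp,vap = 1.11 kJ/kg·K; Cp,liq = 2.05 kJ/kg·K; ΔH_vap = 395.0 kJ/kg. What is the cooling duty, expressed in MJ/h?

Q_c = 60400 MJ/h

vapour 238→118 °C: -133.2 kJ/kg
condensation at 118 °C: -395 kJ/kg
liquid 118→108 °C: -20.5 kJ/kg
Δh = -133.2 + -395 + -20.5 = -548.7 kJ/kg
Q = ṁ·Δh = 30.56 kg/s × -548.7 kJ/kg = -16768 kJ/s
|Q| = 16768 kW = 60366 MJ/h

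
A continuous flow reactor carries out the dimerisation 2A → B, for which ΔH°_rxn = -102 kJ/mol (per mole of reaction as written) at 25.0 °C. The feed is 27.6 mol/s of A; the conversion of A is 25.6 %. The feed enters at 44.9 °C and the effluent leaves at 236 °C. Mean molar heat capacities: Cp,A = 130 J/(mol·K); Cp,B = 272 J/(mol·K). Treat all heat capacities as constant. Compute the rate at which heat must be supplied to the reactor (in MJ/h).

Q_in = 1200 MJ/h

Extent of reaction ξ = 0.256 × 27.6 / 2 = 3.5328 mol/s
Reaction term: ξ·ΔH°_rxn = 3.5328 × -102 = -360.35 kJ/s
Sensible, feed 44.9→25 °C: -71.401 kJ/s
Outlet flows (mol/s): A 20.534, B 3.5328
Sensible, products 25→236 °C: 766.01 kJ/s
Q = ΔH = 334.27 kJ/s = 334.27 kW
Heat supplied = 1203.4 MJ/h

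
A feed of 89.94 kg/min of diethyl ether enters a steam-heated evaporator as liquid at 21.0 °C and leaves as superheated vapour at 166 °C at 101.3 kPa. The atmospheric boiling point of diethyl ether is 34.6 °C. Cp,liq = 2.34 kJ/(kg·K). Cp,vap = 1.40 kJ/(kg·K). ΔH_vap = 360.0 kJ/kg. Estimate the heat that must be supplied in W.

liquid 21.0→34.6 °C: 31.824 kJ/kg
vaporisation at 34.6 °C: 360 kJ/kg
vapour 34.6→166 °C: 183.96 kJ/kg
Δh = 31.824 + 360 + 183.96 = 575.78 kJ/kg
Q = ṁ·Δh = 89.94 kg/min × 575.78 kJ/kg = 51786 kJ/min
|Q| = 863.1 kW = 863100 W

Q = 863000 W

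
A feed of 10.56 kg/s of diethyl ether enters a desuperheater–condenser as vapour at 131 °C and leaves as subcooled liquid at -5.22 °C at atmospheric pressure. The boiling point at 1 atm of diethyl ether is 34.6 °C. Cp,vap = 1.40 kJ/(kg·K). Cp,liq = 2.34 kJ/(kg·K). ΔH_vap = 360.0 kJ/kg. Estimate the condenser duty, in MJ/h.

Q_c = 22400 MJ/h

vapour 131→34.6 °C: -134.96 kJ/kg
condensation at 34.6 °C: -360 kJ/kg
liquid 34.6→-5.22 °C: -93.179 kJ/kg
Δh = -134.96 + -360 + -93.179 = -588.14 kJ/kg
Q = ṁ·Δh = 10.56 kg/s × -588.14 kJ/kg = -6210.7 kJ/s
|Q| = 6210.7 kW = 22359 MJ/h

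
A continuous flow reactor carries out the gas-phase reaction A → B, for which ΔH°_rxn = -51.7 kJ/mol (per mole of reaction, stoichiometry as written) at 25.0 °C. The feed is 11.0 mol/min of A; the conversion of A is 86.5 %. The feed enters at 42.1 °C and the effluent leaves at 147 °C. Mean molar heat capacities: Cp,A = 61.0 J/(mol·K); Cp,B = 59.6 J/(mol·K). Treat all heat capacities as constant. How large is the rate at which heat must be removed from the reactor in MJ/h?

Q_out = 25.4 MJ/h

Extent of reaction ξ = 0.865 × 11.0 = 9.515 mol/min
Reaction term: ξ·ΔH°_rxn = 9.515 × -51.7 = -491.93 kJ/min
Sensible, feed 42.1→25 °C: -11.474 kJ/min
Outlet flows (mol/min): A 1.485, B 9.515
Sensible, products 25→147 °C: 80.237 kJ/min
Q = ΔH = -423.16 kJ/min = -7.0527 kW
Heat removed = 25.39 MJ/h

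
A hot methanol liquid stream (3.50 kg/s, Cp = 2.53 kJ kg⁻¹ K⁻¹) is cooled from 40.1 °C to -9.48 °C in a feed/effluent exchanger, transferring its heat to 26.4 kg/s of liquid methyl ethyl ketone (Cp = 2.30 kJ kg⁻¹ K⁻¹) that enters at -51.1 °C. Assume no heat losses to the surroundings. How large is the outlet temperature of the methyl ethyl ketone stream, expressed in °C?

Heat released by hot stream: Q = 3.50 × 2.53 × (40.1 − -9.48) = 439.03 kJ/s
Energy balance on cold side (adiabatic exchanger): Q = ṁ_c·Cp_c·(T_c,out − T_c,in)
T_c,out = -51.1 + 439.03/(26.4 × 2.30) = -43.87 °C

T_c,out = -43.9 °C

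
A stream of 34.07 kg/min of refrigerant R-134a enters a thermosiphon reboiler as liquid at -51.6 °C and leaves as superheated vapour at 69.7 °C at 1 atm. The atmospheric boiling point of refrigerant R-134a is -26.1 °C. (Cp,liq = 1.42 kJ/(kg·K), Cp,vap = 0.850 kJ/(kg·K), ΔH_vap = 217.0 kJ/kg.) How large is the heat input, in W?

liquid -51.6→-26.1 °C: 36.21 kJ/kg
vaporisation at -26.1 °C: 217 kJ/kg
vapour -26.1→69.7 °C: 81.43 kJ/kg
Δh = 36.21 + 217 + 81.43 = 334.64 kJ/kg
Q = ṁ·Δh = 34.07 kg/min × 334.64 kJ/kg = 11401 kJ/min
|Q| = 190.02 kW = 190020 W

Q = 190000 W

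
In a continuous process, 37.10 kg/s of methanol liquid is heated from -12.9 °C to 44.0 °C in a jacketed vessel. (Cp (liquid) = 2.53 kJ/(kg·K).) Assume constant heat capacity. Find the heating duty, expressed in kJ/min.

Q = ṁ·Cp·ΔT = 37.10 × 2.53 × (44.0 − -12.9) = 5340.8 kJ/s
Heating duty = 320450 kJ/min

Q = 320000 kJ/min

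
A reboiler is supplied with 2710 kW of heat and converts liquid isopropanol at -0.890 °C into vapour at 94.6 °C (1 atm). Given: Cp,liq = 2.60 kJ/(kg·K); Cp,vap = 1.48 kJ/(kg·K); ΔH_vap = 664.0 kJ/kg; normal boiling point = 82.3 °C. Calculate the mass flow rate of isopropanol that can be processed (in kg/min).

ṁ = 181 kg/min

Δh = 2.60×(82.3−-0.890) + 664.0 + 1.48×(94.6−82.3) = 898.5 kJ/kg
Q = 2710 kW = 2710 kJ/s = 162600 kJ/min
ṁ = Q/Δh = 162600 / 898.5 = 180.97 kg/min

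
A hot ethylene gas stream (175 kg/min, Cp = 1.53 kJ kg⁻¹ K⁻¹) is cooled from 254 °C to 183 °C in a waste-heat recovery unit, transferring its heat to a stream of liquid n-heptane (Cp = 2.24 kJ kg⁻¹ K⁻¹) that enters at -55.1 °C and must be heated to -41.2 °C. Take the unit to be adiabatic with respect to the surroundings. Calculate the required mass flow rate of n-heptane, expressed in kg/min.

ṁ_c = 611 kg/min

Heat released by hot stream: Q = 175 × 1.53 × (254 − 183) = 19010 kJ/min
Energy balance on cold side (adiabatic exchanger): Q = ṁ_c·Cp_c·(T_c,out − T_c,in)
ṁ_c = 19010 / [2.24 × (-41.2 − -55.1)] = 610.56 kg/min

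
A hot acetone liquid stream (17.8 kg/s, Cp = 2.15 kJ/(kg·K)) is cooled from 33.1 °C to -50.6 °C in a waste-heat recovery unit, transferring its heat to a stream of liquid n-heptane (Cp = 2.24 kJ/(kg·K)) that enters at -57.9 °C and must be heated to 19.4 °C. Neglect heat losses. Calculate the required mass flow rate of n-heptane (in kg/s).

Heat released by hot stream: Q = 17.8 × 2.15 × (33.1 − -50.6) = 3203.2 kJ/s
Energy balance on cold side (adiabatic exchanger): Q = ṁ_c·Cp_c·(T_c,out − T_c,in)
ṁ_c = 3203.2 / [2.24 × (19.4 − -57.9)] = 18.499 kg/s

ṁ_c = 18.5 kg/s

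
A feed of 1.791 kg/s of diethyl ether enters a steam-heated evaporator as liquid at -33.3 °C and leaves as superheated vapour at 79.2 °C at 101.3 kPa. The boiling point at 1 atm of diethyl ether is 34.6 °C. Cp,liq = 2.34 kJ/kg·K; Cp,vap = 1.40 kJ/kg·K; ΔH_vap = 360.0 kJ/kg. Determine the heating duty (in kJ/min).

Q = 62500 kJ/min

liquid -33.3→34.6 °C: 158.89 kJ/kg
vaporisation at 34.6 °C: 360 kJ/kg
vapour 34.6→79.2 °C: 62.44 kJ/kg
Δh = 158.89 + 360 + 62.44 = 581.33 kJ/kg
Q = ṁ·Δh = 1.791 kg/s × 581.33 kJ/kg = 1041.2 kJ/s
|Q| = 1041.2 kW = 62469 kJ/min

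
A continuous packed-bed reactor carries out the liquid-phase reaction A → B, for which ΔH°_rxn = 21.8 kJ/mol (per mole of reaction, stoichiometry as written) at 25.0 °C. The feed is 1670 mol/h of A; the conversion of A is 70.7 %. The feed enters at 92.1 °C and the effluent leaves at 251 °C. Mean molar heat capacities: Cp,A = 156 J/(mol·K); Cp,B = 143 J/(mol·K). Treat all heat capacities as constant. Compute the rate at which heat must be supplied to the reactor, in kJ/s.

Q_in = 17.7 kJ/s

Extent of reaction ξ = 0.707 × 1670 = 1180.7 mol/h
Reaction term: ξ·ΔH°_rxn = 1180.7 × 21.8 = 25739 kJ/h
Sensible, feed 92.1→25 °C: -17481 kJ/h
Outlet flows (mol/h): A 489.31, B 1180.7
Sensible, products 25→251 °C: 55409 kJ/h
Q = ΔH = 63667 kJ/h = 17.685 kW
Heat supplied = 17.685 kJ/s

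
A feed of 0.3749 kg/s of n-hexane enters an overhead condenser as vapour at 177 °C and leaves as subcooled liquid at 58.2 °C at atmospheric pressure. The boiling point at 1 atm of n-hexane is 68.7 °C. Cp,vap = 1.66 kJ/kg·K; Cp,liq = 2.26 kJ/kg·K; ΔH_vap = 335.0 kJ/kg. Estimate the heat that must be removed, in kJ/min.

Q_c = 12100 kJ/min

vapour 177→68.7 °C: -179.78 kJ/kg
condensation at 68.7 °C: -335 kJ/kg
liquid 68.7→58.2 °C: -23.73 kJ/kg
Δh = -179.78 + -335 + -23.73 = -538.51 kJ/kg
Q = ṁ·Δh = 0.3749 kg/s × -538.51 kJ/kg = -201.89 kJ/s
|Q| = 201.89 kW = 12113 kJ/min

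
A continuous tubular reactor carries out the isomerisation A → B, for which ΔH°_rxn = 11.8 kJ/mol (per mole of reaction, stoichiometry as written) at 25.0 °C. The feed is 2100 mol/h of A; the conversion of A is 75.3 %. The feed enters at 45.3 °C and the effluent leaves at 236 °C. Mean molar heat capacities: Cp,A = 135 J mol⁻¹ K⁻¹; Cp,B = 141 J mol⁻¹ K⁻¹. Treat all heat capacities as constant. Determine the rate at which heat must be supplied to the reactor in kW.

Extent of reaction ξ = 0.753 × 2100 = 1581.3 mol/h
Reaction term: ξ·ΔH°_rxn = 1581.3 × 11.8 = 18659 kJ/h
Sensible, feed 45.3→25 °C: -5755 kJ/h
Outlet flows (mol/h): A 518.7, B 1581.3
Sensible, products 25→236 °C: 61820 kJ/h
Q = ΔH = 74725 kJ/h = 20.757 kW
Heat supplied = 20.757 kW

Q_in = 20.8 kW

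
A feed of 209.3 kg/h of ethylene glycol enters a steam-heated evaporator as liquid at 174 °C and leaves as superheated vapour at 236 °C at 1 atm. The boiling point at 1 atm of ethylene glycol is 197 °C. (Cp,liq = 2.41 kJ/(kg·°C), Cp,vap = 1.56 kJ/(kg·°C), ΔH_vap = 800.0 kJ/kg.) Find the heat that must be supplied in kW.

liquid 174→197 °C: 55.43 kJ/kg
vaporisation at 197 °C: 800 kJ/kg
vapour 197→236 °C: 60.84 kJ/kg
Δh = 55.43 + 800 + 60.84 = 916.27 kJ/kg
Q = ṁ·Δh = 209.3 kg/h × 916.27 kJ/kg = 191780 kJ/h
|Q| = 53.271 kW

Q = 53.3 kW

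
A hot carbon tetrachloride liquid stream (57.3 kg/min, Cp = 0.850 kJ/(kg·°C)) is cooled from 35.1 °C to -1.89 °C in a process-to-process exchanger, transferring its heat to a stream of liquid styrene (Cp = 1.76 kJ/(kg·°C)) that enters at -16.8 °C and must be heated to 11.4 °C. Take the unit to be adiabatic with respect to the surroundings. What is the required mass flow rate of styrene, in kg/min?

Heat released by hot stream: Q = 57.3 × 0.850 × (35.1 − -1.89) = 1801.6 kJ/min
Energy balance on cold side (adiabatic exchanger): Q = ṁ_c·Cp_c·(T_c,out − T_c,in)
ṁ_c = 1801.6 / [1.76 × (11.4 − -16.8)] = 36.299 kg/min

ṁ_c = 36.3 kg/min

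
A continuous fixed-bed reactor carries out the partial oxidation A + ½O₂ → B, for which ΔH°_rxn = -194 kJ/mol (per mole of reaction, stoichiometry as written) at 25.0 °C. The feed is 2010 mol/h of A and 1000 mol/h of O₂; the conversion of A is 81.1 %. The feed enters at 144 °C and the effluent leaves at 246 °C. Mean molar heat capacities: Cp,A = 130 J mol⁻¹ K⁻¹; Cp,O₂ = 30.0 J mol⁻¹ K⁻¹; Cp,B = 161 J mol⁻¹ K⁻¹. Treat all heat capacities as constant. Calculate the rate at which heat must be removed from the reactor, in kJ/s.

Q_out = 78.0 kJ/s

Extent of reaction ξ = 0.811 × 2010 = 1630.1 mol/h
Reaction term: ξ·ΔH°_rxn = 1630.1 × -194 = -316240 kJ/h
Sensible, feed 144→25 °C: -34665 kJ/h
Outlet flows (mol/h): A 379.89, O₂ 184.94, B 1630.1
Sensible, products 25→246 °C: 70141 kJ/h
Q = ΔH = -280760 kJ/h = -77.99 kW
Heat removed = 77.99 kJ/s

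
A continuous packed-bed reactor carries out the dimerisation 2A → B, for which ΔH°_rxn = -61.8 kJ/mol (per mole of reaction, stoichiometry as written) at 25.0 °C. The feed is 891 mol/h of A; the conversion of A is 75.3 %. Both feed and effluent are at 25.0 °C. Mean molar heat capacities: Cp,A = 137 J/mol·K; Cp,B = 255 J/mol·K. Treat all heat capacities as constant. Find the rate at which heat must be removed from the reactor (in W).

Extent of reaction ξ = 0.753 × 891 / 2 = 335.46 mol/h
Reaction term: ξ·ΔH°_rxn = 335.46 × -61.8 = -20732 kJ/h
Q = ΔH = -20732 kJ/h = -5.7588 kW
Heat removed = 5758.8 W

Q_out = 5760 W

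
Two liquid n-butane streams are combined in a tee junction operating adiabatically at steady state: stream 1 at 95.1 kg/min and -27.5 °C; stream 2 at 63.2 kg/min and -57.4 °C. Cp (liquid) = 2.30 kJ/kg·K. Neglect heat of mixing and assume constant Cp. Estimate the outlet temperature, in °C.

No heat crosses the boundary, so H_out = H_in.
Σ ṁᵢCp,ᵢTᵢ = 95.1×2.30×-27.5 + 63.2×2.30×-57.4 = -14359
Σ ṁᵢCp,ᵢ = 95.1×2.30 + 63.2×2.30 = 364.09
T_out = -14359 / 364.09 = -39.437 °C

T_out = -39.4 °C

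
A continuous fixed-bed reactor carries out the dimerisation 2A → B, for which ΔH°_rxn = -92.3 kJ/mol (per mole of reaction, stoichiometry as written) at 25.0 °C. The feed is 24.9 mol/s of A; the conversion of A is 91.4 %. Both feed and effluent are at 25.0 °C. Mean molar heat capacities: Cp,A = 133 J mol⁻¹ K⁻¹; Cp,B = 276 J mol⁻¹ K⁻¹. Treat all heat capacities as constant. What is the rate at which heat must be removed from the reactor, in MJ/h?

Q_out = 3780 MJ/h

Extent of reaction ξ = 0.914 × 24.9 / 2 = 11.379 mol/s
Reaction term: ξ·ΔH°_rxn = 11.379 × -92.3 = -1050.3 kJ/s
Q = ΔH = -1050.3 kJ/s = -1050.3 kW
Heat removed = 3781.1 MJ/h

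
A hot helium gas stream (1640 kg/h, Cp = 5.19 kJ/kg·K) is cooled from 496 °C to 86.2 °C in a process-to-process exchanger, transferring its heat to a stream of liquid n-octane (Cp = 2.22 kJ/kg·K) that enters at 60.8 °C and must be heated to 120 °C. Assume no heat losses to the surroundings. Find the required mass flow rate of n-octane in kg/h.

Heat released by hot stream: Q = 1640 × 5.19 × (496 − 86.2) = 3.4881e+06 kJ/h
Energy balance on cold side (adiabatic exchanger): Q = ṁ_c·Cp_c·(T_c,out − T_c,in)
ṁ_c = 3.4881e+06 / [2.22 × (120 − 60.8)] = 26540 kg/h

ṁ_c = 26500 kg/h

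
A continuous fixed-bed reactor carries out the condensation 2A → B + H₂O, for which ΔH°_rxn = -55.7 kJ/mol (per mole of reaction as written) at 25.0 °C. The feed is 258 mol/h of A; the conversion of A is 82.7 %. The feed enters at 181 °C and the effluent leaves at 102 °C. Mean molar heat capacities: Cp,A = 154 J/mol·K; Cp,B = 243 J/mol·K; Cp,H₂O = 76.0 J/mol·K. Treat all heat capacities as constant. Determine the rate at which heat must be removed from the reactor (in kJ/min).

Extent of reaction ξ = 0.827 × 258 / 2 = 106.68 mol/h
Reaction term: ξ·ΔH°_rxn = 106.68 × -55.7 = -5942.2 kJ/h
Sensible, feed 181→25 °C: -6198.2 kJ/h
Outlet flows (mol/h): A 44.634, B 106.68, H₂O 106.68
Sensible, products 25→102 °C: 3149.7 kJ/h
Q = ΔH = -8990.7 kJ/h = -2.4974 kW
Heat removed = 149.85 kJ/min

Q_out = 150 kJ/min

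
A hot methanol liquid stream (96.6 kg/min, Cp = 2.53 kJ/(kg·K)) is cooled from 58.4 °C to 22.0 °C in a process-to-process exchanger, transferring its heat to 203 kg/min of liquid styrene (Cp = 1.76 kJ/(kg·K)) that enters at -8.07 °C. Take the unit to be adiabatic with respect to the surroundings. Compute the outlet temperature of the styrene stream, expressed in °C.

Heat released by hot stream: Q = 96.6 × 2.53 × (58.4 − 22.0) = 8896.1 kJ/min
Energy balance on cold side (adiabatic exchanger): Q = ṁ_c·Cp_c·(T_c,out − T_c,in)
T_c,out = -8.07 + 8896.1/(203 × 1.76) = 16.829 °C

T_c,out = 16.8 °C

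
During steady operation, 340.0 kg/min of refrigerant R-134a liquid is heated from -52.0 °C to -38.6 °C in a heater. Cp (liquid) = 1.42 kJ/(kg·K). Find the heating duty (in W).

Q = ṁ·Cp·ΔT = 340.0 × 1.42 × (-38.6 − -52.0) = 6469.5 kJ/min
Converting: 6469.5 / 60 s = 107.83 kW
Heating duty = 107830 W

Q = 108000 W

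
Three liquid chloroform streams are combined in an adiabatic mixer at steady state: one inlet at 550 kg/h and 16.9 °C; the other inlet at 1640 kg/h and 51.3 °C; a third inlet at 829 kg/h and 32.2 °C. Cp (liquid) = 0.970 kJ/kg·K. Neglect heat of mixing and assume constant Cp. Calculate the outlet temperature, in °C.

T_out = 39.8 °C

Energy balance with Q = 0: Σ ṁᵢCp,ᵢ(T_out − Tᵢ) = 0
Σ ṁᵢCp,ᵢTᵢ = 550×0.970×16.9 + 1640×0.970×51.3 + 829×0.970×32.2 = 116520
Σ ṁᵢCp,ᵢ = 550×0.970 + 1640×0.970 + 829×0.970 = 2928.4
T_out = 116520 / 2928.4 = 39.788 °C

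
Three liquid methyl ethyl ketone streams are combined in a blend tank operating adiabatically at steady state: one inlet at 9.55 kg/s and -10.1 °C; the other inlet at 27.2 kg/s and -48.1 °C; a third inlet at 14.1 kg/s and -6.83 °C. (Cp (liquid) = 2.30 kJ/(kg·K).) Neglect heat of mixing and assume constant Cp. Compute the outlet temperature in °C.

Adiabatic, steady state ⇒ Σ ṁᵢCp,ᵢ(T_out − Tᵢ) = 0
Σ ṁᵢCp,ᵢTᵢ = 9.55×2.30×-10.1 + 27.2×2.30×-48.1 + 14.1×2.30×-6.83 = -3452.5
Σ ṁᵢCp,ᵢ = 9.55×2.30 + 27.2×2.30 + 14.1×2.30 = 116.95
T_out = -3452.5 / 116.95 = -29.52 °C

T_out = -29.5 °C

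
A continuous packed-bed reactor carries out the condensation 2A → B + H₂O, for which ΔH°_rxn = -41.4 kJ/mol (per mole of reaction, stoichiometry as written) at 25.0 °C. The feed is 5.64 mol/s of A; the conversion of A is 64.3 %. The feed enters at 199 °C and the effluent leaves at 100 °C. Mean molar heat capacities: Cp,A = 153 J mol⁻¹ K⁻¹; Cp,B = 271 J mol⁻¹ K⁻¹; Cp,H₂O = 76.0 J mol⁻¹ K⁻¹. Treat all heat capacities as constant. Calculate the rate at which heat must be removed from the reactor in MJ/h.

Extent of reaction ξ = 0.643 × 5.64 / 2 = 1.8133 mol/s
Reaction term: ξ·ΔH°_rxn = 1.8133 × -41.4 = -75.069 kJ/s
Sensible, feed 199→25 °C: -150.15 kJ/s
Outlet flows (mol/s): A 2.0135, B 1.8133, H₂O 1.8133
Sensible, products 25→100 °C: 70.295 kJ/s
Q = ΔH = -154.92 kJ/s = -154.92 kW
Heat removed = 557.72 MJ/h

Q_out = 558 MJ/h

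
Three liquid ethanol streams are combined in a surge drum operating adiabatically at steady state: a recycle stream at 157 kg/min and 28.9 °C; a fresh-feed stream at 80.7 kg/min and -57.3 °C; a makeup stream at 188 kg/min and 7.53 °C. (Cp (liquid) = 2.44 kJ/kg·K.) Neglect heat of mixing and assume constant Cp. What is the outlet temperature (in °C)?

No heat crosses the boundary, so H_out = H_in.
Σ ṁᵢCp,ᵢTᵢ = 157×2.44×28.9 + 80.7×2.44×-57.3 + 188×2.44×7.53 = 3242.3
Σ ṁᵢCp,ᵢ = 157×2.44 + 80.7×2.44 + 188×2.44 = 1038.7
T_out = 3242.3 / 1038.7 = 3.1215 °C

T_out = 3.12 °C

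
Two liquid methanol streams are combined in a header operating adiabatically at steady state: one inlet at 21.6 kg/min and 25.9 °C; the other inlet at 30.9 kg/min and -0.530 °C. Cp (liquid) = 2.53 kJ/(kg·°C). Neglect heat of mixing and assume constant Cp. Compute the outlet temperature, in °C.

T_out = 10.3 °C

No heat crosses the boundary, so H_out = H_in.
Σ ṁᵢCp,ᵢTᵢ = 21.6×2.53×25.9 + 30.9×2.53×-0.530 = 1373.9
Σ ṁᵢCp,ᵢ = 21.6×2.53 + 30.9×2.53 = 132.82
T_out = 1373.9 / 132.82 = 10.344 °C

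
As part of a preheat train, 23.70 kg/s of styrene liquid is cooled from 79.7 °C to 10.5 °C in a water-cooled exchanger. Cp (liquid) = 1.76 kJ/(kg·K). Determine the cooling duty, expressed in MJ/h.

Q = ṁ·Cp·ΔT = 23.70 × 1.76 × (10.5 − 79.7) = -2886.5 kJ/s
Cooling duty = 10391 MJ/h

Q_c = 10400 MJ/h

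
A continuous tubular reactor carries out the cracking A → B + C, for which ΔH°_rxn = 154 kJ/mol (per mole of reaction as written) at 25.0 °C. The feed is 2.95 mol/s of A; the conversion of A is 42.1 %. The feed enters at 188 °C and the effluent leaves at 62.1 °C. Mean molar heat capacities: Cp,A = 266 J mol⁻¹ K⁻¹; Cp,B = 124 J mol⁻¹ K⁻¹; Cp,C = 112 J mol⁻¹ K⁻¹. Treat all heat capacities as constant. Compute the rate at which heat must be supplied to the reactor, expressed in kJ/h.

Q_in = 328000 kJ/h

Extent of reaction ξ = 0.421 × 2.95 = 1.242 mol/s
Reaction term: ξ·ΔH°_rxn = 1.242 × 154 = 191.26 kJ/s
Sensible, feed 188→25 °C: -127.91 kJ/s
Outlet flows (mol/s): A 1.7081, B 1.242, C 1.242
Sensible, products 25→62.1 °C: 27.73 kJ/s
Q = ΔH = 91.084 kJ/s = 91.084 kW
Heat supplied = 327900 kJ/h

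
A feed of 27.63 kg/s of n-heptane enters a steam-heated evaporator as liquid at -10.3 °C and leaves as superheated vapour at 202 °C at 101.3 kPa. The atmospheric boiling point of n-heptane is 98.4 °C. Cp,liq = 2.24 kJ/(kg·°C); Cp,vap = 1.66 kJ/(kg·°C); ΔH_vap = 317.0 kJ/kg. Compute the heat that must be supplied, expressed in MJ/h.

liquid -10.3→98.4 °C: 243.49 kJ/kg
vaporisation at 98.4 °C: 317 kJ/kg
vapour 98.4→202 °C: 171.98 kJ/kg
Δh = 243.49 + 317 + 171.98 = 732.46 kJ/kg
Q = ṁ·Δh = 27.63 kg/s × 732.46 kJ/kg = 20238 kJ/s
|Q| = 20238 kW = 72857 MJ/h

Q = 72900 MJ/h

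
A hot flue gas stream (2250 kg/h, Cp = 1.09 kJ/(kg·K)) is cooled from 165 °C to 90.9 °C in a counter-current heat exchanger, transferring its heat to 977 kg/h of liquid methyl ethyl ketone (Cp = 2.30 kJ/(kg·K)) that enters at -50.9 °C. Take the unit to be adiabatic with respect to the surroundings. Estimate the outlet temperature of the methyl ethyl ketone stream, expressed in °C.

T_c,out = 30.0 °C

Heat released by hot stream: Q = 2250 × 1.09 × (165 − 90.9) = 181730 kJ/h
Energy balance on cold side (adiabatic exchanger): Q = ṁ_c·Cp_c·(T_c,out − T_c,in)
T_c,out = -50.9 + 181730/(977 × 2.30) = 29.973 °C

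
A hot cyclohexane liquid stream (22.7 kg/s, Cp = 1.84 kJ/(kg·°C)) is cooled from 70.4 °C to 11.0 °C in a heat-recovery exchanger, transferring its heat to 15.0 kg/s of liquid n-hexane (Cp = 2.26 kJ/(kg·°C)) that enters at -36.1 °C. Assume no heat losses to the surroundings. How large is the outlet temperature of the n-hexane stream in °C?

Heat released by hot stream: Q = 22.7 × 1.84 × (70.4 − 11.0) = 2481 kJ/s
Energy balance on cold side (adiabatic exchanger): Q = ṁ_c·Cp_c·(T_c,out − T_c,in)
T_c,out = -36.1 + 2481/(15.0 × 2.26) = 37.086 °C

T_c,out = 37.1 °C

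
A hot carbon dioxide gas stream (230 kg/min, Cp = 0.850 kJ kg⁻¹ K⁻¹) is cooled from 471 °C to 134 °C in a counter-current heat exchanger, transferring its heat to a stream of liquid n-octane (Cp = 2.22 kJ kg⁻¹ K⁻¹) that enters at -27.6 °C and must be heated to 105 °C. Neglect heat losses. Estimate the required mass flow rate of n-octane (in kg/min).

Heat released by hot stream: Q = 230 × 0.850 × (471 − 134) = 65884 kJ/min
Energy balance on cold side (adiabatic exchanger): Q = ṁ_c·Cp_c·(T_c,out − T_c,in)
ṁ_c = 65884 / [2.22 × (105 − -27.6)] = 223.81 kg/min

ṁ_c = 224 kg/min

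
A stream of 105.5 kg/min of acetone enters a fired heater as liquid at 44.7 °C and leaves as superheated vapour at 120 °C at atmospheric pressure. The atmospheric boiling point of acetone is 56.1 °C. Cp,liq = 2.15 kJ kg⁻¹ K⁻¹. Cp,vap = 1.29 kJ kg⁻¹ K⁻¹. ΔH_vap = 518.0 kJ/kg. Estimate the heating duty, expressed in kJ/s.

Q = 1100 kJ/s

liquid 44.7→56.1 °C: 24.51 kJ/kg
vaporisation at 56.1 °C: 518 kJ/kg
vapour 56.1→120 °C: 82.431 kJ/kg
Δh = 24.51 + 518 + 82.431 = 624.94 kJ/kg
Q = ṁ·Δh = 105.5 kg/min × 624.94 kJ/kg = 65931 kJ/min
|Q| = 1098.9 kW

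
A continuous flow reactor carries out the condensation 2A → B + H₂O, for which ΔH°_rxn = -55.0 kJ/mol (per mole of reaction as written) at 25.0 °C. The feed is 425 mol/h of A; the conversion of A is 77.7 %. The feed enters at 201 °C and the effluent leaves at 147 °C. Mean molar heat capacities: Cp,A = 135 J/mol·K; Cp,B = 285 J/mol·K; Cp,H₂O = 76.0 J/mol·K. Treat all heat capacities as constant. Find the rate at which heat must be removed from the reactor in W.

Q_out = 2870 W

Extent of reaction ξ = 0.777 × 425 / 2 = 165.11 mol/h
Reaction term: ξ·ΔH°_rxn = 165.11 × -55.0 = -9081.2 kJ/h
Sensible, feed 201→25 °C: -10098 kJ/h
Outlet flows (mol/h): A 94.775, B 165.11, H₂O 165.11
Sensible, products 25→147 °C: 8832.8 kJ/h
Q = ΔH = -10346 kJ/h = -2.874 kW
Heat removed = 2874 W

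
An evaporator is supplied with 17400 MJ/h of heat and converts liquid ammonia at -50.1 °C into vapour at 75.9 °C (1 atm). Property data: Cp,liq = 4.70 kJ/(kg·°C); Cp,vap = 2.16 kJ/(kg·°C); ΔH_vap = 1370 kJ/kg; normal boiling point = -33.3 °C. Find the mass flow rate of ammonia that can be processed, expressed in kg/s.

ṁ = 2.87 kg/s

Δh = 4.70×(-33.3−-50.1) + 1370 + 2.16×(75.9−-33.3) = 1684.8 kJ/kg
Q = 17400 MJ/h = 4833.3 kJ/s = 4833.3 kJ/s
ṁ = Q/Δh = 4833.3 / 1684.8 = 2.8687 kg/s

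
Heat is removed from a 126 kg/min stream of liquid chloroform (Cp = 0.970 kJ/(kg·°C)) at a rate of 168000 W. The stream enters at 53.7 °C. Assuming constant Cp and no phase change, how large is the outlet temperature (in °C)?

T_out = -28.8 °C

Q = 168000 W = 10080 kJ/min
ΔT = Q/(ṁ·Cp) = 10080/(126×0.970) = 82.474 K
T_out = 53.7 − 82.474 = -28.774 °C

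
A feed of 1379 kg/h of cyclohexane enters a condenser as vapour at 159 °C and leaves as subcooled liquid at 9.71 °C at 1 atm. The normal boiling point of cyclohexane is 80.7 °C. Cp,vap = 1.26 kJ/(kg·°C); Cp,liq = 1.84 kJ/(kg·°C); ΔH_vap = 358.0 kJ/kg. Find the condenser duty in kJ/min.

Q_c = 13500 kJ/min

vapour 159→80.7 °C: -98.658 kJ/kg
condensation at 80.7 °C: -358 kJ/kg
liquid 80.7→9.71 °C: -130.62 kJ/kg
Δh = -98.658 + -358 + -130.62 = -587.28 kJ/kg
Q = ṁ·Δh = 1379 kg/h × -587.28 kJ/kg = -809860 kJ/h
|Q| = 224.96 kW = 13498 kJ/min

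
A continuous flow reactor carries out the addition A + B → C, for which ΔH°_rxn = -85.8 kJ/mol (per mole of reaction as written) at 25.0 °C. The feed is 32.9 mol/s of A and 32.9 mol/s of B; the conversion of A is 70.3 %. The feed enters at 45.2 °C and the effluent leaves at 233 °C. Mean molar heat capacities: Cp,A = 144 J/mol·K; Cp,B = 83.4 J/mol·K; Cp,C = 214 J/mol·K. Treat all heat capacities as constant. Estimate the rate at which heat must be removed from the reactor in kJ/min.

Extent of reaction ξ = 0.703 × 32.9 = 23.129 mol/s
Reaction term: ξ·ΔH°_rxn = 23.129 × -85.8 = -1984.4 kJ/s
Sensible, feed 45.2→25 °C: -151.13 kJ/s
Outlet flows (mol/s): A 9.7713, B 9.7713, C 23.129
Sensible, products 25→233 °C: 1491.7 kJ/s
Q = ΔH = -643.89 kJ/s = -643.89 kW
Heat removed = 38633 kJ/min

Q_out = 38600 kJ/min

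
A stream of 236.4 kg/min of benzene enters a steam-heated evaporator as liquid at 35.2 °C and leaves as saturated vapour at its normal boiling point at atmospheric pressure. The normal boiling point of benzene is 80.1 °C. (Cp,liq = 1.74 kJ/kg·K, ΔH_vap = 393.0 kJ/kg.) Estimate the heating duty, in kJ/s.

Q = 1860 kJ/s

liquid 35.2→80.1 °C: 78.126 kJ/kg
vaporisation at 80.1 °C: 393 kJ/kg
Δh = 78.126 + 393 = 471.13 kJ/kg
Q = ṁ·Δh = 236.4 kg/min × 471.13 kJ/kg = 111370 kJ/min
|Q| = 1856.2 kW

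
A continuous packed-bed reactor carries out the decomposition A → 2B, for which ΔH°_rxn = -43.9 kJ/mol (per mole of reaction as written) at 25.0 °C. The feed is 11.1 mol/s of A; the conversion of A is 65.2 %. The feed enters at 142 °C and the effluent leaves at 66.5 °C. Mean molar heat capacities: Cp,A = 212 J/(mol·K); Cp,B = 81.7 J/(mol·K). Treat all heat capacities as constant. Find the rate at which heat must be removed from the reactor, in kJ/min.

Extent of reaction ξ = 0.652 × 11.1 = 7.2372 mol/s
Reaction term: ξ·ΔH°_rxn = 7.2372 × -43.9 = -317.71 kJ/s
Sensible, feed 142→25 °C: -275.32 kJ/s
Outlet flows (mol/s): A 3.8628, B 14.474
Sensible, products 25→66.5 °C: 83.061 kJ/s
Q = ΔH = -509.98 kJ/s = -509.98 kW
Heat removed = 30599 kJ/min

Q_out = 30600 kJ/min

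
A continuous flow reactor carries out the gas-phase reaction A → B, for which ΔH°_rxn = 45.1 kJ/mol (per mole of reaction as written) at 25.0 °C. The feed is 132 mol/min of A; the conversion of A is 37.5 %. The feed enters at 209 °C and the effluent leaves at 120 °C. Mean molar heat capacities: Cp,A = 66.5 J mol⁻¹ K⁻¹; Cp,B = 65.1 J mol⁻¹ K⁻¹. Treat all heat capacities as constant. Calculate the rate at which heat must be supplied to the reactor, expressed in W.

Q_in = 24100 W

Extent of reaction ξ = 0.375 × 132 = 49.5 mol/min
Reaction term: ξ·ΔH°_rxn = 49.5 × 45.1 = 2232.5 kJ/min
Sensible, feed 209→25 °C: -1615.2 kJ/min
Outlet flows (mol/min): A 82.5, B 49.5
Sensible, products 25→120 °C: 827.33 kJ/min
Q = ΔH = 1444.6 kJ/min = 24.077 kW
Heat supplied = 24077 W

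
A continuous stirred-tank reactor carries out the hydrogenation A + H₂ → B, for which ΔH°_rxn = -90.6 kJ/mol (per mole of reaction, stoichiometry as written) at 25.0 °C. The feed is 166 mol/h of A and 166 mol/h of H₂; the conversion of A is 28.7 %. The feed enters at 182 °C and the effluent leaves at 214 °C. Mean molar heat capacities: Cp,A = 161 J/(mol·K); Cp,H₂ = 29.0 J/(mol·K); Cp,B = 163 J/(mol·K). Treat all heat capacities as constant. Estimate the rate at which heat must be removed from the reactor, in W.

Q_out = 986 W

Extent of reaction ξ = 0.287 × 166 = 47.642 mol/h
Reaction term: ξ·ΔH°_rxn = 47.642 × -90.6 = -4316.4 kJ/h
Sensible, feed 182→25 °C: -4951.8 kJ/h
Outlet flows (mol/h): A 118.36, H₂ 118.36, B 47.642
Sensible, products 25→214 °C: 5717.9 kJ/h
Q = ΔH = -3550.2 kJ/h = -0.98617 kW
Heat removed = 986.17 W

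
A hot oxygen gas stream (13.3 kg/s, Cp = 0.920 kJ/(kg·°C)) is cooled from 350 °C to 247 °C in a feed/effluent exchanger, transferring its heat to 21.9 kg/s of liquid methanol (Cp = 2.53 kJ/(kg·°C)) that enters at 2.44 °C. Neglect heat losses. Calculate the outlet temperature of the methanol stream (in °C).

T_c,out = 25.2 °C

Heat released by hot stream: Q = 13.3 × 0.920 × (350 − 247) = 1260.3 kJ/s
Energy balance on cold side (adiabatic exchanger): Q = ṁ_c·Cp_c·(T_c,out − T_c,in)
T_c,out = 2.44 + 1260.3/(21.9 × 2.53) = 25.186 °C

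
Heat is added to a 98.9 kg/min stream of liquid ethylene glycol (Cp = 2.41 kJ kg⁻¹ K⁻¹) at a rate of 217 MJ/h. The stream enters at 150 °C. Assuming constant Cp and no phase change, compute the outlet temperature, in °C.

Q = 217 MJ/h = 3616.7 kJ/min
ΔT = Q/(ṁ·Cp) = 3616.7/(98.9×2.41) = 15.174 K
T_out = 150 + 15.174 = 165.17 °C

T_out = 165 °C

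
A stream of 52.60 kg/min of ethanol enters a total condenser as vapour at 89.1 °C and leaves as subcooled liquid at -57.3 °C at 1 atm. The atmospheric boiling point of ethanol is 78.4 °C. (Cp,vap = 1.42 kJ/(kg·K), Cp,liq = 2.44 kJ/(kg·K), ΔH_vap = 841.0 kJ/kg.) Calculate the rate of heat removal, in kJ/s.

vapour 89.1→78.4 °C: -15.194 kJ/kg
condensation at 78.4 °C: -841 kJ/kg
liquid 78.4→-57.3 °C: -331.11 kJ/kg
Δh = -15.194 + -841 + -331.11 = -1187.3 kJ/kg
Q = ṁ·Δh = 52.60 kg/min × -1187.3 kJ/kg = -62452 kJ/min
|Q| = 1040.9 kW

Q_c = 1040 kJ/s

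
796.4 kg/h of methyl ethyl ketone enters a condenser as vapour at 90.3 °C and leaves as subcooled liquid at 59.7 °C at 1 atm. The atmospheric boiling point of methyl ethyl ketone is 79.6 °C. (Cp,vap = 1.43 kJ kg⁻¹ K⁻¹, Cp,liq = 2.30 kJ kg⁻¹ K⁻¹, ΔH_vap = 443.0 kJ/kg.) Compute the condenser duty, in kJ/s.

vapour 90.3→79.6 °C: -15.301 kJ/kg
condensation at 79.6 °C: -443 kJ/kg
liquid 79.6→59.7 °C: -45.77 kJ/kg
Δh = -15.301 + -443 + -45.77 = -504.07 kJ/kg
Q = ṁ·Δh = 796.4 kg/h × -504.07 kJ/kg = -401440 kJ/h
|Q| = 111.51 kW

Q_c = 112 kJ/s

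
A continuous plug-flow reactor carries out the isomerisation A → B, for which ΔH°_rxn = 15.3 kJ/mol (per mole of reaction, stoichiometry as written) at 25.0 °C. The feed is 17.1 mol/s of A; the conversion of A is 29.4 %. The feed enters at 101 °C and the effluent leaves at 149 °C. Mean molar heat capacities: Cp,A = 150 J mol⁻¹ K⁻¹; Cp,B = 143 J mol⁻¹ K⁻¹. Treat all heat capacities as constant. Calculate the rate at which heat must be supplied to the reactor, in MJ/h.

Q_in = 704 MJ/h

Extent of reaction ξ = 0.294 × 17.1 = 5.0274 mol/s
Reaction term: ξ·ΔH°_rxn = 5.0274 × 15.3 = 76.919 kJ/s
Sensible, feed 101→25 °C: -194.94 kJ/s
Outlet flows (mol/s): A 12.073, B 5.0274
Sensible, products 25→149 °C: 313.7 kJ/s
Q = ΔH = 195.68 kJ/s = 195.68 kW
Heat supplied = 704.43 MJ/h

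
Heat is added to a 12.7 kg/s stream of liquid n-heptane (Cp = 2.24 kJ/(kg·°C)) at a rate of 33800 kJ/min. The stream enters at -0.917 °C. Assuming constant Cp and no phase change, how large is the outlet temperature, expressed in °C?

Q = 33800 kJ/min = 563.33 kJ/s
ΔT = Q/(ṁ·Cp) = 563.33/(12.7×2.24) = 19.802 K
T_out = -0.917 + 19.802 = 18.885 °C

T_out = 18.9 °C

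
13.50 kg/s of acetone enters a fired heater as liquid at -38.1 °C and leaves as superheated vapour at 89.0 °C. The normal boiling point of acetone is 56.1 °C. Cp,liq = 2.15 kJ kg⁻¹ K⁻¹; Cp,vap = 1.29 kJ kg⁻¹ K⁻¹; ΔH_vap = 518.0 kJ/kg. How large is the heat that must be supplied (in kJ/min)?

Q = 618000 kJ/min

liquid -38.1→56.1 °C: 202.53 kJ/kg
vaporisation at 56.1 °C: 518 kJ/kg
vapour 56.1→89.0 °C: 42.441 kJ/kg
Δh = 202.53 + 518 + 42.441 = 762.97 kJ/kg
Q = ṁ·Δh = 13.50 kg/s × 762.97 kJ/kg = 10300 kJ/s
|Q| = 10300 kW = 618010 kJ/min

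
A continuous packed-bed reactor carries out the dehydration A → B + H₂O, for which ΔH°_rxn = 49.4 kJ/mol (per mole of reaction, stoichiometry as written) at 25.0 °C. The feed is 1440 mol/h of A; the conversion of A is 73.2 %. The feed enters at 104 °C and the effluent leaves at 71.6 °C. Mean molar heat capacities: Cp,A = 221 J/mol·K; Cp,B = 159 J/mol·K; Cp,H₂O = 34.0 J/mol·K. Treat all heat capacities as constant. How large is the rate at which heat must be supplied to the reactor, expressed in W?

Extent of reaction ξ = 0.732 × 1440 = 1054.1 mol/h
Reaction term: ξ·ΔH°_rxn = 1054.1 × 49.4 = 52072 kJ/h
Sensible, feed 104→25 °C: -25141 kJ/h
Outlet flows (mol/h): A 385.92, B 1054.1, H₂O 1054.1
Sensible, products 25→71.6 °C: 13455 kJ/h
Q = ΔH = 40385 kJ/h = 11.218 kW
Heat supplied = 11218 W

Q_in = 11200 W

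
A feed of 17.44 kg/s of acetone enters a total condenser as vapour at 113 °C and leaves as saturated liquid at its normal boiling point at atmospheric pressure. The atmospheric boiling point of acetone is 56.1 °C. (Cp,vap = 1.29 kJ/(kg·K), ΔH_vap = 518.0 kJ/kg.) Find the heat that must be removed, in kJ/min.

vapour 113→56.1 °C: -73.401 kJ/kg
condensation at 56.1 °C: -518 kJ/kg
Δh = -73.401 + -518 = -591.4 kJ/kg
Q = ṁ·Δh = 17.44 kg/s × -591.4 kJ/kg = -10314 kJ/s
|Q| = 10314 kW = 618840 kJ/min

Q_c = 619000 kJ/min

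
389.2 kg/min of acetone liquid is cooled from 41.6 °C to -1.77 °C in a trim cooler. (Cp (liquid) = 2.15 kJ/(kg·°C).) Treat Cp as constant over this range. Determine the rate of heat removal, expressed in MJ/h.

Q_c = 2180 MJ/h

Q = ṁ·Cp·ΔT = 389.2 × 2.15 × (-1.77 − 41.6) = -36291 kJ/min
Converting: 36291 / 60 s = 604.85 kW
Cooling duty = 2177.5 MJ/h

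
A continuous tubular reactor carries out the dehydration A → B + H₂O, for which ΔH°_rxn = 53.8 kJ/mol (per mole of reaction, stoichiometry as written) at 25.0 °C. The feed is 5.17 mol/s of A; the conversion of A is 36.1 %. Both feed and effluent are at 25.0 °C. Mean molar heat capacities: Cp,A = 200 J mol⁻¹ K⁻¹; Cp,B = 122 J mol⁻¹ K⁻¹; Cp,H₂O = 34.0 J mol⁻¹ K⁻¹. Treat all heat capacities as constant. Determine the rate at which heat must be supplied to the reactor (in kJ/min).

Extent of reaction ξ = 0.361 × 5.17 = 1.8664 mol/s
Reaction term: ξ·ΔH°_rxn = 1.8664 × 53.8 = 100.41 kJ/s
Q = ΔH = 100.41 kJ/s = 100.41 kW
Heat supplied = 6024.6 kJ/min

Q_in = 6020 kJ/min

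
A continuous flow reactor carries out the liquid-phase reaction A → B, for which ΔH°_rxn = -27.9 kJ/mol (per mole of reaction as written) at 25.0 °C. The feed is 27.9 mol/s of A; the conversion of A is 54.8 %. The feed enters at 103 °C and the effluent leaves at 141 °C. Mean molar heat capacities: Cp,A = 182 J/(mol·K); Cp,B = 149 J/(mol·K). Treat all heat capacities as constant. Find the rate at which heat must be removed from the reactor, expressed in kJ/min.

Extent of reaction ξ = 0.548 × 27.9 = 15.289 mol/s
Reaction term: ξ·ΔH°_rxn = 15.289 × -27.9 = -426.57 kJ/s
Sensible, feed 103→25 °C: -396.07 kJ/s
Outlet flows (mol/s): A 12.611, B 15.289
Sensible, products 25→141 °C: 530.5 kJ/s
Q = ΔH = -292.14 kJ/s = -292.14 kW
Heat removed = 17528 kJ/min

Q_out = 17500 kJ/min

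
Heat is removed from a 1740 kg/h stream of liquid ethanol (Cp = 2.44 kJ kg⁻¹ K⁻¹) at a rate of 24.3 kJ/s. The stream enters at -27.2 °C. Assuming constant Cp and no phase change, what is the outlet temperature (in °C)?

T_out = -47.8 °C

Q = 24.3 kJ/s = 87480 kJ/h
ΔT = Q/(ṁ·Cp) = 87480/(1740×2.44) = 20.605 K
T_out = -27.2 − 20.605 = -47.805 °C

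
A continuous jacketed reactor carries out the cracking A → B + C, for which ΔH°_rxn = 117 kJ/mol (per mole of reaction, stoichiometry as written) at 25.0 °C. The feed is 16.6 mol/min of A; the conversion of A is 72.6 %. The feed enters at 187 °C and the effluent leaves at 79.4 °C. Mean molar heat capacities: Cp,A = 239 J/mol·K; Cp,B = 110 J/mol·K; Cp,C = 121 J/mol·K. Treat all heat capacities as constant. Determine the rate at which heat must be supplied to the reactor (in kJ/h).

Extent of reaction ξ = 0.726 × 16.6 = 12.052 mol/min
Reaction term: ξ·ΔH°_rxn = 12.052 × 117 = 1410 kJ/min
Sensible, feed 187→25 °C: -642.72 kJ/min
Outlet flows (mol/min): A 4.5484, B 12.052, C 12.052
Sensible, products 25→79.4 °C: 210.58 kJ/min
Q = ΔH = 977.9 kJ/min = 16.298 kW
Heat supplied = 58674 kJ/h

Q_in = 58700 kJ/h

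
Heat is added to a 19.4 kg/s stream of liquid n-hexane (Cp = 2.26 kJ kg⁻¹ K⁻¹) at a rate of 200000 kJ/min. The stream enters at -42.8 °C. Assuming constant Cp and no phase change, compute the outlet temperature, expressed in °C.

T_out = 33.2 °C

Q = 200000 kJ/min = 3333.3 kJ/s
ΔT = Q/(ṁ·Cp) = 3333.3/(19.4×2.26) = 76.027 K
T_out = -42.8 + 76.027 = 33.227 °C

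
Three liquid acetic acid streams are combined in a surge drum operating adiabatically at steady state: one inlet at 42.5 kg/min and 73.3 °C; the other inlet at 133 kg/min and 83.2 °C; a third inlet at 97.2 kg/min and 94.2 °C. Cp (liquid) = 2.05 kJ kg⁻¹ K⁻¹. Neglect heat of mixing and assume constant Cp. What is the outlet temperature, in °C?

T_out = 85.6 °C

Energy balance with Q = 0: Σ ṁᵢCp,ᵢ(T_out − Tᵢ) = 0
T_out = Σ ṁᵢCp,ᵢTᵢ / Σ ṁᵢCp,ᵢ
      = 47841 / 559.03 = 85.578 °C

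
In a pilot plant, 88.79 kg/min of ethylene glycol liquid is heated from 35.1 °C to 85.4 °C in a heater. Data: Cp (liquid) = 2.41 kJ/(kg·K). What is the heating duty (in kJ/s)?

Q = ṁ·Cp·ΔT = 88.79 × 2.41 × (85.4 − 35.1) = 10763 kJ/min
Converting: 10763 / 60 s = 179.39 kW

Q = 179 kJ/s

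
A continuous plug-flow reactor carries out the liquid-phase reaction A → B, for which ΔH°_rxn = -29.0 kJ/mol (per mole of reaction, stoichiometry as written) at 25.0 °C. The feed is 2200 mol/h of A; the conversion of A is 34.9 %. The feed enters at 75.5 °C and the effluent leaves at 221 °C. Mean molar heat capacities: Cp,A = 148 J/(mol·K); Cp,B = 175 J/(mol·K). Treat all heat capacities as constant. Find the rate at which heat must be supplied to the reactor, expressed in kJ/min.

Extent of reaction ξ = 0.349 × 2200 = 767.8 mol/h
Reaction term: ξ·ΔH°_rxn = 767.8 × -29.0 = -22266 kJ/h
Sensible, feed 75.5→25 °C: -16443 kJ/h
Outlet flows (mol/h): A 1432.2, B 767.8
Sensible, products 25→221 °C: 67881 kJ/h
Q = ΔH = 29172 kJ/h = 8.1033 kW
Heat supplied = 486.2 kJ/min

Q_in = 486 kJ/min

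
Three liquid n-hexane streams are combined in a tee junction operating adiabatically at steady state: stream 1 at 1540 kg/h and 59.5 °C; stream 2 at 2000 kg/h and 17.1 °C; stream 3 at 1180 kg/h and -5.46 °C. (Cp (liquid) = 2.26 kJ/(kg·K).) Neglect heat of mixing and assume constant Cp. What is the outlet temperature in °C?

Adiabatic, steady state ⇒ Σ ṁᵢCp,ᵢ(T_out − Tᵢ) = 0
T_out = Σ ṁᵢCp,ᵢTᵢ / Σ ṁᵢCp,ᵢ
      = 269820 / 10667 = 25.294 °C

T_out = 25.3 °C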